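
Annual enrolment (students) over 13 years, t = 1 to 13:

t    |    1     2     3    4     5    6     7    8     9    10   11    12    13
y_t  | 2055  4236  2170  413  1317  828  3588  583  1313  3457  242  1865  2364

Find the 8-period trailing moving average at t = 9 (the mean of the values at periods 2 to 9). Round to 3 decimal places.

1806.000

Sum of periods 2–9: 4236 + 2170 + 413 + 1317 + 828 + 3588 + 583 + 1313 = 14448
Divide by 8: 14448 / 8 = 1806.000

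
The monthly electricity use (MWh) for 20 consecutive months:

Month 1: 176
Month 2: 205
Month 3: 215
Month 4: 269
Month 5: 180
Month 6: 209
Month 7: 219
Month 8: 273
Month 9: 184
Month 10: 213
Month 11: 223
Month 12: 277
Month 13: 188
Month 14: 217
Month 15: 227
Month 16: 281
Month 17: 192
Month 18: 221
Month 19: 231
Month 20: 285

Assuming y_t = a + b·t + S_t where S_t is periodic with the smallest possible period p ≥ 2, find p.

4

First differences y_{t+1} − y_t: 29, 10, 54, -89, 29, 10, 54, -89, 29, 10, …
The difference pattern repeats every 4 terms and not for any smaller step, so p = 4.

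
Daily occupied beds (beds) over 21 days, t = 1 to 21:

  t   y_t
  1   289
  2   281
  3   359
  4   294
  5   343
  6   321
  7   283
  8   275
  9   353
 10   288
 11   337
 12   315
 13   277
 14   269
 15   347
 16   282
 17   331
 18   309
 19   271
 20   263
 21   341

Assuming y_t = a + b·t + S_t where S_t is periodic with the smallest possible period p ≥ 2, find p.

6

First differences y_{t+1} − y_t: -8, 78, -65, 49, -22, -38, -8, 78, -65, 49, -22, -38, -8, 78, …
The difference pattern repeats every 6 terms and not for any smaller step, so p = 6.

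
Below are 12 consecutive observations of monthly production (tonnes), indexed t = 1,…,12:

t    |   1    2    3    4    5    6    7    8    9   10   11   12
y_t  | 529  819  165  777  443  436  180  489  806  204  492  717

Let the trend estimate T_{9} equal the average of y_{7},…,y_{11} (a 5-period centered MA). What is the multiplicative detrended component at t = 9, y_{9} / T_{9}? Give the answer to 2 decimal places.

Trend T_9 = (180 + 489 + 806 + 204 + 492) / 5 = 2171/5 = 434.2000
Ratio to trend: 806 / 434.2000 = 1.86

1.86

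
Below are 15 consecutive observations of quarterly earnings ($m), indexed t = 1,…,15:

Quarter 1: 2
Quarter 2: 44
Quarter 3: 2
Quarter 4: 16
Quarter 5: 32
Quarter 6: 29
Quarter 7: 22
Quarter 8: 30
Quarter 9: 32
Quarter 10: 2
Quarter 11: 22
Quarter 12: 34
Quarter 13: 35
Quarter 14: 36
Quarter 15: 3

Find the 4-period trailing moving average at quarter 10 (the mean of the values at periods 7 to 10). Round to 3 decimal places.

Sum of periods 7–10: 22 + 30 + 32 + 2 = 86
Divide by 4: 86 / 4 = 21.500

21.500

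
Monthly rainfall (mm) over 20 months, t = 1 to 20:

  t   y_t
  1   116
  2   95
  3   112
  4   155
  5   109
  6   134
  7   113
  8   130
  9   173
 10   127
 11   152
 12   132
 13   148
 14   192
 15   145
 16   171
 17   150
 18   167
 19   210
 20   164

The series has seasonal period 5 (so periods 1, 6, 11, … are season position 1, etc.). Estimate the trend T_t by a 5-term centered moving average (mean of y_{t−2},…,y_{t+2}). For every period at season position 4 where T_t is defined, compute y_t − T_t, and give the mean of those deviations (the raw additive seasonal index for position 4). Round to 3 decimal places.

Season position 4 occurs at t = 4, 9, 14 (where T_t is defined).
t=4: T_4 = 121.00000; y_4 − T_4 = 155 − 121.00000 = 34.00000
t=9: T_9 = 139.00000; y_9 − T_9 = 173 − 139.00000 = 34.00000
t=14: T_14 = 157.60000; y_14 − T_14 = 192 − 157.60000 = 34.40000
Mean deviation: (34.00000 + 34.00000 + 34.40000) / 3 = 34.133

34.133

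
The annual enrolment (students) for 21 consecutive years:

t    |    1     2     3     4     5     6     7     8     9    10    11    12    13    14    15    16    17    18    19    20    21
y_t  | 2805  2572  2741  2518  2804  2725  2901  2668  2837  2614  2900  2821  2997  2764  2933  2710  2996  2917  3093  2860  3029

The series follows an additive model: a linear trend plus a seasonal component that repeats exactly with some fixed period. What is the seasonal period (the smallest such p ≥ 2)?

6

First differences y_{t+1} − y_t: -233, 169, -223, 286, -79, 176, -233, 169, -223, 286, -79, 176, -233, 169, …
The difference pattern repeats every 6 terms and not for any smaller step, so p = 6.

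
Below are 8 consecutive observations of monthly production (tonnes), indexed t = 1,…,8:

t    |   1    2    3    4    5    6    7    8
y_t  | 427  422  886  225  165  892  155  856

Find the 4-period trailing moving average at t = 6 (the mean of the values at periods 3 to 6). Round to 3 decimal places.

542.000

Sum of periods 3–6: 886 + 225 + 165 + 892 = 2168
Divide by 4: 2168 / 4 = 542.000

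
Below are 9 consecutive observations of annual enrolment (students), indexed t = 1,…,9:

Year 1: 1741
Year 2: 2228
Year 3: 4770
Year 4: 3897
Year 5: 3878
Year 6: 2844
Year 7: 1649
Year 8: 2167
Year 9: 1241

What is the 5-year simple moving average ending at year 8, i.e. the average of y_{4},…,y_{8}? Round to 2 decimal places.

Sum of periods 4–8: 3897 + 3878 + 2844 + 1649 + 2167 = 14435
Divide by 5: 14435 / 5 = 2887.00

2887.00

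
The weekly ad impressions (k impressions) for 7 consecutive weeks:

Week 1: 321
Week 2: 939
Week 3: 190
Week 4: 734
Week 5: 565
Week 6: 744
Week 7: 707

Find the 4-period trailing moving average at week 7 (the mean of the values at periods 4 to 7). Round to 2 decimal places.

687.50

Sum of periods 4–7: 734 + 565 + 744 + 707 = 2750
Divide by 4: 2750 / 4 = 687.50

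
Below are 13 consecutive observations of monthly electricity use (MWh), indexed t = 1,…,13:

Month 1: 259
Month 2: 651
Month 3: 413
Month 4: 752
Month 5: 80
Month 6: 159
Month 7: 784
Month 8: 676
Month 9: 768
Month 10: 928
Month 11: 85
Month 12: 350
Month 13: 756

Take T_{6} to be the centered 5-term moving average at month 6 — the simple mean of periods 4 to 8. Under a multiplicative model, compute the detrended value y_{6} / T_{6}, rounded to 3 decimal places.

0.324

Trend T_6 = (752 + 80 + 159 + 784 + 676) / 5 = 2451/5 = 490.20000
Ratio to trend: 159 / 490.20000 = 0.324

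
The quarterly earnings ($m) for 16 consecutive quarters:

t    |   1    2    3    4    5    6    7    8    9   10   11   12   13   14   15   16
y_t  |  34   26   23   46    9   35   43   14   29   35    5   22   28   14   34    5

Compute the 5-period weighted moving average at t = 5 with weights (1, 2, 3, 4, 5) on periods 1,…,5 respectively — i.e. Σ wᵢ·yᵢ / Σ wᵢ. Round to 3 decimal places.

25.600

Weighted sum: 1·34 + 2·26 + 3·23 + 4·46 + 5·9 = 34 + 52 + 69 + 184 + 45 = 384
Weight total: 1 + 2 + 3 + 4 + 5 = 15
WMA = 384 / 15 = 25.600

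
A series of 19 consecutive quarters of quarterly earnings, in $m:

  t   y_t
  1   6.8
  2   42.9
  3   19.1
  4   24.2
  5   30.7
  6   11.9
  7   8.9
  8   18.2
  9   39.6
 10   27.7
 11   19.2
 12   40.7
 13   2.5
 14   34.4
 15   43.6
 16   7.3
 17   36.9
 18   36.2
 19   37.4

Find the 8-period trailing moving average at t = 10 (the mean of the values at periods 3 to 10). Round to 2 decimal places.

22.54

Sum of periods 3–10: 19.1 + 24.2 + 30.7 + 11.9 + 8.9 + 18.2 + 39.6 + 27.7 = 180.3
Divide by 8: 180.3 / 8 = 22.54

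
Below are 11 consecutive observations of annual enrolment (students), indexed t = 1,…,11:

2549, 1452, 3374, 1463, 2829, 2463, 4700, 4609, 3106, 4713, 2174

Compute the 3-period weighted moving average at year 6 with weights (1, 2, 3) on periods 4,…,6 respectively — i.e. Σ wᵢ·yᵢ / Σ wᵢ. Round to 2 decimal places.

2418.33

Weighted sum: 1·1463 + 2·2829 + 3·2463 = 1463 + 5658 + 7389 = 14510
Weight total: 1 + 2 + 3 = 6
WMA = 14510 / 6 = 2418.33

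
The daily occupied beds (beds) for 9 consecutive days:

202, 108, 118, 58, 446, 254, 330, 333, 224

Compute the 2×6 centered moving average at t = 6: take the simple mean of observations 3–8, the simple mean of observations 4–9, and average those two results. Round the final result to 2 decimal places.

Sum over 3–8: 118 + 58 + 446 + 254 + 330 + 333 = 1539
Sum over 4–9: 58 + 446 + 254 + 330 + 333 + 224 = 1645
CMA at t=6 = (1539 + 1645) / (2·6) = 3184 / 12 = 265.33

265.33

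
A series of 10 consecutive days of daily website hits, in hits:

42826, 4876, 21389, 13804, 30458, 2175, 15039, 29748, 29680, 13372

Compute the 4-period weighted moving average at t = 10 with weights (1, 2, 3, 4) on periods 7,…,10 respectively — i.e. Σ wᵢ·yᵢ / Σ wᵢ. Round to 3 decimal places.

Weighted sum: 1·15039 + 2·29748 + 3·29680 + 4·13372 = 15039 + 59496 + 89040 + 53488 = 217063
Weight total: 1 + 2 + 3 + 4 = 10
WMA = 217063 / 10 = 21706.300

21706.300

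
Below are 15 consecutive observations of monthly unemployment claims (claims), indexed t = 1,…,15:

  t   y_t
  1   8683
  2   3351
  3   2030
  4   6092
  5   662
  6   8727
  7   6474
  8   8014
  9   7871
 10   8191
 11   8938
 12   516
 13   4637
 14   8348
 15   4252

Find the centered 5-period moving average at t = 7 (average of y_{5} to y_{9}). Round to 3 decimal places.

Sum of periods 5–9: 662 + 8727 + 6474 + 8014 + 7871 = 31748
Divide by 5: 31748 / 5 = 6349.600

6349.600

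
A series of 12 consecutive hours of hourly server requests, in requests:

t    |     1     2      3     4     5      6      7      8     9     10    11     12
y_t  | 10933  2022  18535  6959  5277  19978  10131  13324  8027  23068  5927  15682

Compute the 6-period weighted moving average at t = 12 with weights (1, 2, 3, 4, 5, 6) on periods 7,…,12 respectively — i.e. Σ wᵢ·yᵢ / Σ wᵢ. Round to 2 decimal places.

Weighted sum: 1·10131 + 2·13324 + 3·8027 + 4·23068 + 5·5927 + 6·15682 = 10131 + 26648 + 24081 + 92272 + 29635 + 94092 = 276859
Weight total: 1 + 2 + 3 + 4 + 5 + 6 = 21
WMA = 276859 / 21 = 13183.76

13183.76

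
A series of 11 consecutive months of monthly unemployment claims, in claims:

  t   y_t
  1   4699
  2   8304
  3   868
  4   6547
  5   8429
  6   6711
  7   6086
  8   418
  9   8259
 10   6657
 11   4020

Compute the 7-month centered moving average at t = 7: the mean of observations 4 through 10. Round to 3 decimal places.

Sum of periods 4–10: 6547 + 8429 + 6711 + 6086 + 418 + 8259 + 6657 = 43107
Divide by 7: 43107 / 7 = 6158.143

6158.143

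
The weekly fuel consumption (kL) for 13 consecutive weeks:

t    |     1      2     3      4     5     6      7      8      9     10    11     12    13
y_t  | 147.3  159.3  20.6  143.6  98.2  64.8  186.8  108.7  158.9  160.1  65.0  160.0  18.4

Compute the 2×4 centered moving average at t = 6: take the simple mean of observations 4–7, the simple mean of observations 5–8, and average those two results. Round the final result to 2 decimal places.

Sum over 4–7: 143.6 + 98.2 + 64.8 + 186.8 = 493.4
Sum over 5–8: 98.2 + 64.8 + 186.8 + 108.7 = 458.5
CMA at t=6 = (493.4 + 458.5) / (2·4) = 951.9 / 8 = 118.99

118.99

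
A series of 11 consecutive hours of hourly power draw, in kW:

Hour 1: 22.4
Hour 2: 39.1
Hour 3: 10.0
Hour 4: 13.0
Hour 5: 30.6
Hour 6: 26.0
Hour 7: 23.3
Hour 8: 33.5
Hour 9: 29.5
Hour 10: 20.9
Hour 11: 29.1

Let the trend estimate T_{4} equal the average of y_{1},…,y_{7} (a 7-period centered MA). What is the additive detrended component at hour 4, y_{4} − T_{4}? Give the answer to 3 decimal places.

-10.486

Trend T_4 = (22.4 + 39.1 + 10.0 + 13.0 + 30.6 + 26.0 + 23.3) / 7 = 164.4/7 = 23.48571
Detrended value: 13.0 − 23.48571 = -10.486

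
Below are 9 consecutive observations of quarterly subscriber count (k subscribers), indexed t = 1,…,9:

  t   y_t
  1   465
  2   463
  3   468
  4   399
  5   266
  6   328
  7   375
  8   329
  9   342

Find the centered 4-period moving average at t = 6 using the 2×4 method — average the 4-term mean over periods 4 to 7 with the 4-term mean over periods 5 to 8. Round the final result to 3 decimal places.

Sum over 4–7: 399 + 266 + 328 + 375 = 1368
Sum over 5–8: 266 + 328 + 375 + 329 = 1298
CMA at t=6 = (1368 + 1298) / (2·4) = 2666 / 8 = 333.250

333.250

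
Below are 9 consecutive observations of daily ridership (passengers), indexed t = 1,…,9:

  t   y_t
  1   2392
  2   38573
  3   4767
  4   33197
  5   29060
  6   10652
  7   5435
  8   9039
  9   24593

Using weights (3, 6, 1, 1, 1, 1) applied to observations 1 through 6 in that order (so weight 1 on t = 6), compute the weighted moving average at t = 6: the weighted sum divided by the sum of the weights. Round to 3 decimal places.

Weighted sum: 3·2392 + 6·38573 + 1·4767 + 1·33197 + 1·29060 + 1·10652 = 7176 + 231438 + 4767 + 33197 + 29060 + 10652 = 316290
Weight total: 3 + 6 + 1 + 1 + 1 + 1 = 13
WMA = 316290 / 13 = 24330.000

24330.000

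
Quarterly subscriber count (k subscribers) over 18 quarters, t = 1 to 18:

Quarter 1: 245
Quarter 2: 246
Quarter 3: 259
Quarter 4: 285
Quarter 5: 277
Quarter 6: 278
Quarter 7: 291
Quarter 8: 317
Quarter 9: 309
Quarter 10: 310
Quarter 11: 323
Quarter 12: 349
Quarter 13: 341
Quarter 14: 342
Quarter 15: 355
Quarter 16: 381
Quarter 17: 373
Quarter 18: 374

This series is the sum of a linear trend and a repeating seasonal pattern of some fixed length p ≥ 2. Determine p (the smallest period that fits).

4

First differences y_{t+1} − y_t: 1, 13, 26, -8, 1, 13, 26, -8, 1, 13, …
The difference pattern repeats every 4 terms and not for any smaller step, so p = 4.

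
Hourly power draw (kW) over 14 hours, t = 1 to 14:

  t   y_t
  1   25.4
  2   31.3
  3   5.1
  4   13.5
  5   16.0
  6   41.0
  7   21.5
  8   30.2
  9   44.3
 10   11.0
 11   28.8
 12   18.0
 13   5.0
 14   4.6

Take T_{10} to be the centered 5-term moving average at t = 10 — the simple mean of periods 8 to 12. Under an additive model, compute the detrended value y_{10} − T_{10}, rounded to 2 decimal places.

Trend T_10 = (30.2 + 44.3 + 11.0 + 28.8 + 18.0) / 5 = 132.3/5 = 26.4600
Detrended value: 11.0 − 26.4600 = -15.46

-15.46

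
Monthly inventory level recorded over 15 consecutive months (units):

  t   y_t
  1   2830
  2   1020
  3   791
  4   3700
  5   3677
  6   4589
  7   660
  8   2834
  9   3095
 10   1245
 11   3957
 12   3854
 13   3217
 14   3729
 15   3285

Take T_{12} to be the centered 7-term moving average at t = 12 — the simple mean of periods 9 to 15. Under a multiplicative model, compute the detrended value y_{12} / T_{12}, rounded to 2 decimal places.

1.21

Trend T_12 = (3095 + 1245 + 3957 + 3854 + 3217 + 3729 + 3285) / 7 = 22382/7 = 3197.4286
Ratio to trend: 3854 / 3197.4286 = 1.21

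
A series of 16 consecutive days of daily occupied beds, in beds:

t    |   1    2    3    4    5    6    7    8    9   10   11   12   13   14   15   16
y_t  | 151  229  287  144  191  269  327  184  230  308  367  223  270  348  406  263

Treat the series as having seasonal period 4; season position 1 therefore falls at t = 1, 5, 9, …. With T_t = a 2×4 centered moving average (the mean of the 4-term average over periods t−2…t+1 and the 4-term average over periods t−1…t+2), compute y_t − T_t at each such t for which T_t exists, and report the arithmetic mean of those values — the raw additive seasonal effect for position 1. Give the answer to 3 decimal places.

-36.958

Season position 1 occurs at t = 5, 9, 13 (where T_t is defined).
t=5: T_5 = 227.75000; y_5 − T_5 = 191 − 227.75000 = -36.75000
t=9: T_9 = 267.25000; y_9 − T_9 = 230 − 267.25000 = -37.25000
t=13: T_13 = 306.87500; y_13 − T_13 = 270 − 306.87500 = -36.87500
Mean deviation: (-36.75000 + -37.25000 + -36.87500) / 3 = -36.958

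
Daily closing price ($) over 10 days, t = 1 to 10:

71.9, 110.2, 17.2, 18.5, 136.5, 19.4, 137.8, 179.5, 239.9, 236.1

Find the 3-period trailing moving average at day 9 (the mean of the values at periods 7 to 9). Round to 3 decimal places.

185.733

Sum of periods 7–9: 137.8 + 179.5 + 239.9 = 557.2
Divide by 3: 557.2 / 3 = 185.733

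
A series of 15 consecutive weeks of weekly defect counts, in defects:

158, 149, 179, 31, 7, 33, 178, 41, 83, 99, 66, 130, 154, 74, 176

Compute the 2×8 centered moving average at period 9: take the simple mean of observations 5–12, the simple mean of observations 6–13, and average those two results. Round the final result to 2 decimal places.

Sum over 5–12: 7 + 33 + 178 + 41 + 83 + 99 + 66 + 130 = 637
Sum over 6–13: 33 + 178 + 41 + 83 + 99 + 66 + 130 + 154 = 784
CMA at t=9 = (637 + 784) / (2·8) = 1421 / 16 = 88.81

88.81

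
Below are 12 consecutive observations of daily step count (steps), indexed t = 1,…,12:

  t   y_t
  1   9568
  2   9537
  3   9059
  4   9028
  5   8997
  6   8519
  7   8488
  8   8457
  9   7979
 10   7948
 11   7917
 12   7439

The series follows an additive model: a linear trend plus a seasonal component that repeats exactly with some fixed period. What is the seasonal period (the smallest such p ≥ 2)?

3

First differences y_{t+1} − y_t: -31, -478, -31, -31, -478, -31, -31, -478, …
The difference pattern repeats every 3 terms and not for any smaller step, so p = 3.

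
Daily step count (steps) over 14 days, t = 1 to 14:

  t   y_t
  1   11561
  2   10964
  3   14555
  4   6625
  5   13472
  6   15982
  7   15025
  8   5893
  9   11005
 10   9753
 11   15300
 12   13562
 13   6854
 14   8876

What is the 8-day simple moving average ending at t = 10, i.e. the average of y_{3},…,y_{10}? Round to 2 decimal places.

11538.75

Sum of periods 3–10: 14555 + 6625 + 13472 + 15982 + 15025 + 5893 + 11005 + 9753 = 92310
Divide by 8: 92310 / 8 = 11538.75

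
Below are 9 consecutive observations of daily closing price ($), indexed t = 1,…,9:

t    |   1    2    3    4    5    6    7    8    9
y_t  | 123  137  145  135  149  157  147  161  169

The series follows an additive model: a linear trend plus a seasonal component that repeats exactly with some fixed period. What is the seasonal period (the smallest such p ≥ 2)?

3

First differences y_{t+1} − y_t: 14, 8, -10, 14, 8, -10, 14, 8, …
The difference pattern repeats every 3 terms and not for any smaller step, so p = 3.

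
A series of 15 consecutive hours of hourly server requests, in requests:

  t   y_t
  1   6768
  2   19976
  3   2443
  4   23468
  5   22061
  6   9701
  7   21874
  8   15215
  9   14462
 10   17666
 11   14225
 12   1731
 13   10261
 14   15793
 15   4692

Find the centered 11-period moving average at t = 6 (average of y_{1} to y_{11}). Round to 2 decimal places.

15259.91

Sum of periods 1–11: 6768 + 19976 + 2443 + 23468 + 22061 + 9701 + 21874 + 15215 + 14462 + 17666 + 14225 = 167859
Divide by 11: 167859 / 11 = 15259.91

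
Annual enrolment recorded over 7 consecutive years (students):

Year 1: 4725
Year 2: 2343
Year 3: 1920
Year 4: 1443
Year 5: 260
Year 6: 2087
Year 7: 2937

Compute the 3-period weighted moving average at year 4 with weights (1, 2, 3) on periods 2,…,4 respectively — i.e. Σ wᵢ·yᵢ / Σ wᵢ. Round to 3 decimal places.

Weighted sum: 1·2343 + 2·1920 + 3·1443 = 2343 + 3840 + 4329 = 10512
Weight total: 1 + 2 + 3 = 6
WMA = 10512 / 6 = 1752.000

1752.000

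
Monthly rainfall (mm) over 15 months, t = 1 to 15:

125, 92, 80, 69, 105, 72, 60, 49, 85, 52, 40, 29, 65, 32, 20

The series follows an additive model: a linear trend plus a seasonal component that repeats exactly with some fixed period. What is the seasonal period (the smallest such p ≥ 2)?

4

First differences y_{t+1} − y_t: -33, -12, -11, 36, -33, -12, -11, 36, -33, -12, …
The difference pattern repeats every 4 terms and not for any smaller step, so p = 4.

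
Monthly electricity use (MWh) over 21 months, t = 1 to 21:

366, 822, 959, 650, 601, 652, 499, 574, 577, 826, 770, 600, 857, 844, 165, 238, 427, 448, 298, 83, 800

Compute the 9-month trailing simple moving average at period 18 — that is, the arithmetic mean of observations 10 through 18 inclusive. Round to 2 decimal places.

575.00

Sum of periods 10–18: 826 + 770 + 600 + 857 + 844 + 165 + 238 + 427 + 448 = 5175
Divide by 9: 5175 / 9 = 575.00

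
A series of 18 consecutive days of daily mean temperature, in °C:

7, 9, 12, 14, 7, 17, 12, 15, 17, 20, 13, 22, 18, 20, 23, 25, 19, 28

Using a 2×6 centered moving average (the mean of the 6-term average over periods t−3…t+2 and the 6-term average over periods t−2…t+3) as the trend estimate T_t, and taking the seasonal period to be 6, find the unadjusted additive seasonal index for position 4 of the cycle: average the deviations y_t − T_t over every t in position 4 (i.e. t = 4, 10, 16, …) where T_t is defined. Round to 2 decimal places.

Season position 4 occurs at t = 4, 10 (where T_t is defined).
t=4: T_4 = 11.4167; y_4 − T_4 = 14 − 11.4167 = 2.5833
t=10: T_10 = 17.0000; y_10 − T_10 = 20 − 17.0000 = 3.0000
Mean deviation: (2.5833 + 3.0000) / 2 = 2.79

2.79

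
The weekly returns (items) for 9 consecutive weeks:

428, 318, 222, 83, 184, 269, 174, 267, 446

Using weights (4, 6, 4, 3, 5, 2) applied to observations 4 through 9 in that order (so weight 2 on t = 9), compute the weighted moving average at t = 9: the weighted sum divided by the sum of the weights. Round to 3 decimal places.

219.208

Weighted sum: 4·83 + 6·184 + 4·269 + 3·174 + 5·267 + 2·446 = 332 + 1104 + 1076 + 522 + 1335 + 892 = 5261
Weight total: 4 + 6 + 4 + 3 + 5 + 2 = 24
WMA = 5261 / 24 = 219.208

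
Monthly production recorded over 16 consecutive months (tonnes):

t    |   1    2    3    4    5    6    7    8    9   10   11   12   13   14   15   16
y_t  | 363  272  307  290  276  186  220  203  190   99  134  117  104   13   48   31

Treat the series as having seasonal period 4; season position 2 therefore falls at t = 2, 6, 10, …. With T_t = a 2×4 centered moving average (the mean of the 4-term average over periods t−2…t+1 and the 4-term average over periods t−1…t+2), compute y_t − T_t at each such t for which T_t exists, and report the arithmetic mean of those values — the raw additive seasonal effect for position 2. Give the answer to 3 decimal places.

-46.542

Season position 2 occurs at t = 6, 10, 14 (where T_t is defined).
t=6: T_6 = 232.12500; y_6 − T_6 = 186 − 232.12500 = -46.12500
t=10: T_10 = 145.75000; y_10 − T_10 = 99 − 145.75000 = -46.75000
t=14: T_14 = 59.75000; y_14 − T_14 = 13 − 59.75000 = -46.75000
Mean deviation: (-46.12500 + -46.75000 + -46.75000) / 3 = -46.542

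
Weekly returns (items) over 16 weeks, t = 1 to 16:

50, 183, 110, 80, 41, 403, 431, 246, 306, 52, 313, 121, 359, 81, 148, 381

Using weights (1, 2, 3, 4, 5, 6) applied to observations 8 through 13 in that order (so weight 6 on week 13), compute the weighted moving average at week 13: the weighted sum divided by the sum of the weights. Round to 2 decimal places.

239.29

Weighted sum: 1·246 + 2·306 + 3·52 + 4·313 + 5·121 + 6·359 = 246 + 612 + 156 + 1252 + 605 + 2154 = 5025
Weight total: 1 + 2 + 3 + 4 + 5 + 6 = 21
WMA = 5025 / 21 = 239.29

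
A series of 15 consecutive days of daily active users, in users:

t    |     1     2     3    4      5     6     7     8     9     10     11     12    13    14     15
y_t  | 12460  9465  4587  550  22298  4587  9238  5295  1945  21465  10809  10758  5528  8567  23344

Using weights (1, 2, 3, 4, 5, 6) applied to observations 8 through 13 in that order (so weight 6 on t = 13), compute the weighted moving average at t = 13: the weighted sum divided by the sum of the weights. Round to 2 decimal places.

9703.52

Weighted sum: 1·5295 + 2·1945 + 3·21465 + 4·10809 + 5·10758 + 6·5528 = 5295 + 3890 + 64395 + 43236 + 53790 + 33168 = 203774
Weight total: 1 + 2 + 3 + 4 + 5 + 6 = 21
WMA = 203774 / 21 = 9703.52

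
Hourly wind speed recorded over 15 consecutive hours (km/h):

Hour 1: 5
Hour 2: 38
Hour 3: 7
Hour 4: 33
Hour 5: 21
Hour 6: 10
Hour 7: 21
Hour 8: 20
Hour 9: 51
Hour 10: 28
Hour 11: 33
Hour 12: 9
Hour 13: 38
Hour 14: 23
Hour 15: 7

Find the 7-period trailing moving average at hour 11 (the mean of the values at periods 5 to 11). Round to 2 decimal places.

Sum of periods 5–11: 21 + 10 + 21 + 20 + 51 + 28 + 33 = 184
Divide by 7: 184 / 7 = 26.29

26.29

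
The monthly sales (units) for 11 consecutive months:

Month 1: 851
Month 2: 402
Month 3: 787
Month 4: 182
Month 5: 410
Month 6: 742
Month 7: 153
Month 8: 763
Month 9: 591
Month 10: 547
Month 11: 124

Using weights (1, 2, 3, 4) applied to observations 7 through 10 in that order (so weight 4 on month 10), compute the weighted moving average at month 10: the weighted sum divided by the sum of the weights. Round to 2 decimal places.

564.00

Weighted sum: 1·153 + 2·763 + 3·591 + 4·547 = 153 + 1526 + 1773 + 2188 = 5640
Weight total: 1 + 2 + 3 + 4 = 10
WMA = 5640 / 10 = 564.00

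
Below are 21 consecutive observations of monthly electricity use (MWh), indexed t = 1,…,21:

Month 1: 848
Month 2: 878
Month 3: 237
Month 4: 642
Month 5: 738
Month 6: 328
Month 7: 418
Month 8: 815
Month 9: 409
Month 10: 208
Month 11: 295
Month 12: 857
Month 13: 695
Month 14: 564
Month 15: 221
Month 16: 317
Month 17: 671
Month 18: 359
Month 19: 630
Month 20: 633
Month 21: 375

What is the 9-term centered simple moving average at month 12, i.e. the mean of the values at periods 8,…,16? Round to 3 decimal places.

Sum of periods 8–16: 815 + 409 + 208 + 295 + 857 + 695 + 564 + 221 + 317 = 4381
Divide by 9: 4381 / 9 = 486.778

486.778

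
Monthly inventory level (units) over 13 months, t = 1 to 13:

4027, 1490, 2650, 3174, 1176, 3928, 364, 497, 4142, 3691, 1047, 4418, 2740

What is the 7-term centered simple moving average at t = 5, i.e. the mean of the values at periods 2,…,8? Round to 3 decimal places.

1897.000

Sum of periods 2–8: 1490 + 2650 + 3174 + 1176 + 3928 + 364 + 497 = 13279
Divide by 7: 13279 / 7 = 1897.000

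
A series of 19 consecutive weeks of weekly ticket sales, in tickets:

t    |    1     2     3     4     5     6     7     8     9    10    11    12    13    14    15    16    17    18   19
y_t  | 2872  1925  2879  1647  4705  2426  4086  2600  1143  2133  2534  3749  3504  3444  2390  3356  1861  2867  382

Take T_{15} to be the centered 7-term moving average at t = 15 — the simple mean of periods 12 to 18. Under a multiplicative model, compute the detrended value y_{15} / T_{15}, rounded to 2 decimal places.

0.79

Trend T_15 = (3749 + 3504 + 3444 + 2390 + 3356 + 1861 + 2867) / 7 = 21171/7 = 3024.4286
Ratio to trend: 2390 / 3024.4286 = 0.79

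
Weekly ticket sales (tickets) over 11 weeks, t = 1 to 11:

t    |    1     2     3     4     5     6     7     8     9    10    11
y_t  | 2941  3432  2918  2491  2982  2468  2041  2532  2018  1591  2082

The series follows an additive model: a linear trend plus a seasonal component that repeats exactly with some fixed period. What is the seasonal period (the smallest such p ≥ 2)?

First differences y_{t+1} − y_t: 491, -514, -427, 491, -514, -427, 491, -514, …
The difference pattern repeats every 3 terms and not for any smaller step, so p = 3.

3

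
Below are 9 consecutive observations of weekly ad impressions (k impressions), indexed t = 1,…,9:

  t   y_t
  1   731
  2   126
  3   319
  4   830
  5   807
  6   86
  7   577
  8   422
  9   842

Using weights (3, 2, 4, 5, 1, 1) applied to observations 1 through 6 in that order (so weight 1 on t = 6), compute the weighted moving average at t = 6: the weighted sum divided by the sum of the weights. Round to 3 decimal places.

Weighted sum: 3·731 + 2·126 + 4·319 + 5·830 + 1·807 + 1·86 = 2193 + 252 + 1276 + 4150 + 807 + 86 = 8764
Weight total: 3 + 2 + 4 + 5 + 1 + 1 = 16
WMA = 8764 / 16 = 547.750

547.750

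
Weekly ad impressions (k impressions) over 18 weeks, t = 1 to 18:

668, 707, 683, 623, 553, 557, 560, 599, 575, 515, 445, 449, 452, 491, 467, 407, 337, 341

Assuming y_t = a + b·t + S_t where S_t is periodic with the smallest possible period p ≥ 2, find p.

First differences y_{t+1} − y_t: 39, -24, -60, -70, 4, 3, 39, -24, -60, -70, 4, 3, 39, -24, …
The difference pattern repeats every 6 terms and not for any smaller step, so p = 6.

6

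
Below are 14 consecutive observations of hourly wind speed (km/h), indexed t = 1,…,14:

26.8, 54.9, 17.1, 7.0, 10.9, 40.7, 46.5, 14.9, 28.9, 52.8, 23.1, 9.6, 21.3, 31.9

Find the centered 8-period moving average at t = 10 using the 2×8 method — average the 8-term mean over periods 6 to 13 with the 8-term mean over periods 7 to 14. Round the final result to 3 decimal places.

29.175

Sum over 6–13: 40.7 + 46.5 + 14.9 + 28.9 + 52.8 + 23.1 + 9.6 + 21.3 = 237.8
Sum over 7–14: 46.5 + 14.9 + 28.9 + 52.8 + 23.1 + 9.6 + 21.3 + 31.9 = 229.0
CMA at t=10 = (237.8 + 229.0) / (2·8) = 466.8 / 16 = 29.175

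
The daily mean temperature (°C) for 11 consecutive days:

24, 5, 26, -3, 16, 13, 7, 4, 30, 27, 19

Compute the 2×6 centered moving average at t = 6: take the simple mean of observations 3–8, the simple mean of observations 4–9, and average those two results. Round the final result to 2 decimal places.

Sum over 3–8: 26 + (-3) + 16 + 13 + 7 + 4 = 63
Sum over 4–9: (-3) + 16 + 13 + 7 + 4 + 30 = 67
CMA at t=6 = (63 + 67) / (2·6) = 130 / 12 = 10.83

10.83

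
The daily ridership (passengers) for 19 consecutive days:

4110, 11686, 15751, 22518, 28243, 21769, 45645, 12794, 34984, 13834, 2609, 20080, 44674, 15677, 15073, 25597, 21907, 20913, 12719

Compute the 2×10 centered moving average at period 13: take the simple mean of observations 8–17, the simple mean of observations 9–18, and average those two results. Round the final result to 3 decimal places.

Sum over 8–17: 12794 + 34984 + 13834 + 2609 + 20080 + 44674 + 15677 + 15073 + 25597 + 21907 = 207229
Sum over 9–18: 34984 + 13834 + 2609 + 20080 + 44674 + 15677 + 15073 + 25597 + 21907 + 20913 = 215348
CMA at t=13 = (207229 + 215348) / (2·10) = 422577 / 20 = 21128.850

21128.850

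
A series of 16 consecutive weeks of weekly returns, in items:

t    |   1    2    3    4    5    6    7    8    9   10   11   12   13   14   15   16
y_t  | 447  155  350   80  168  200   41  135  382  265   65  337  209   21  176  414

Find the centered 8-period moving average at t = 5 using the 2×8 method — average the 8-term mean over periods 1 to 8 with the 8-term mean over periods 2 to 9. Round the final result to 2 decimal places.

192.94

Sum over 1–8: 447 + 155 + 350 + 80 + 168 + 200 + 41 + 135 = 1576
Sum over 2–9: 155 + 350 + 80 + 168 + 200 + 41 + 135 + 382 = 1511
CMA at t=5 = (1576 + 1511) / (2·8) = 3087 / 16 = 192.94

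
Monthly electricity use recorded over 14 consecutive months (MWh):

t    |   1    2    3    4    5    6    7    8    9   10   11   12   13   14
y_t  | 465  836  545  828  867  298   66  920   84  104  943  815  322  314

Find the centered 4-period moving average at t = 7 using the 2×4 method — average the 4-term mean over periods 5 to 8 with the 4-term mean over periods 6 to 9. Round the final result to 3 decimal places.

439.875

Sum over 5–8: 867 + 298 + 66 + 920 = 2151
Sum over 6–9: 298 + 66 + 920 + 84 = 1368
CMA at t=7 = (2151 + 1368) / (2·4) = 3519 / 8 = 439.875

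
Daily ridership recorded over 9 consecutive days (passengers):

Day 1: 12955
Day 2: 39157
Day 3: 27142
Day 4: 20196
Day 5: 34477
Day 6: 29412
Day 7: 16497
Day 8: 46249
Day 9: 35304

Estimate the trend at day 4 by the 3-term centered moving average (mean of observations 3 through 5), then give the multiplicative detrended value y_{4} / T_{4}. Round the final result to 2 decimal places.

Trend T_4 = (27142 + 20196 + 34477) / 3 = 81815/3 = 27271.6667
Ratio to trend: 20196 / 27271.6667 = 0.74

0.74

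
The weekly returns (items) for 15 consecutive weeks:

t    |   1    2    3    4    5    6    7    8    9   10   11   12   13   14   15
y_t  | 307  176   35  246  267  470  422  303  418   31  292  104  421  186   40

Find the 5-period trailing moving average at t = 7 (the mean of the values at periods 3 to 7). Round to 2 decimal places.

288.00

Sum of periods 3–7: 35 + 246 + 267 + 470 + 422 = 1440
Divide by 5: 1440 / 5 = 288.00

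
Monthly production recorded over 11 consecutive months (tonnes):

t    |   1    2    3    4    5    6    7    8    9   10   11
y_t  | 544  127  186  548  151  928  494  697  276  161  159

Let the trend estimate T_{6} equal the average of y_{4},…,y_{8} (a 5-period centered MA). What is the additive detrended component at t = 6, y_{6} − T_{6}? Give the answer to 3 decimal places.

364.400

Trend T_6 = (548 + 151 + 928 + 494 + 697) / 5 = 2818/5 = 563.60000
Detrended value: 928 − 563.60000 = 364.400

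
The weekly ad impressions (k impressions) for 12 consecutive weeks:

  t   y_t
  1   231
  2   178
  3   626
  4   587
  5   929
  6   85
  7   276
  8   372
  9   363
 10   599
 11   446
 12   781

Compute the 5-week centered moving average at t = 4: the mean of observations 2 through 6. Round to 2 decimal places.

Sum of periods 2–6: 178 + 626 + 587 + 929 + 85 = 2405
Divide by 5: 2405 / 5 = 481.00

481.00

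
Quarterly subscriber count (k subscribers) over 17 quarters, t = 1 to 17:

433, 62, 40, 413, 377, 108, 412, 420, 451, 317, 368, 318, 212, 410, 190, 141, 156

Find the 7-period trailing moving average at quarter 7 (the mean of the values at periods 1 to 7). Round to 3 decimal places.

Sum of periods 1–7: 433 + 62 + 40 + 413 + 377 + 108 + 412 = 1845
Divide by 7: 1845 / 7 = 263.571

263.571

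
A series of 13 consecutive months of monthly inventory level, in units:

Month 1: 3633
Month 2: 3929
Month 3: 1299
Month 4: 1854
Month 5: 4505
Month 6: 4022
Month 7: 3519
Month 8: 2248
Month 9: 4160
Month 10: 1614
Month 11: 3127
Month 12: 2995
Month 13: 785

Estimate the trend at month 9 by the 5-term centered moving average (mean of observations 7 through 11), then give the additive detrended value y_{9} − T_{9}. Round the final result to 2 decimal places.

1226.40

Trend T_9 = (3519 + 2248 + 4160 + 1614 + 3127) / 5 = 14668/5 = 2933.6000
Detrended value: 4160 − 2933.6000 = 1226.40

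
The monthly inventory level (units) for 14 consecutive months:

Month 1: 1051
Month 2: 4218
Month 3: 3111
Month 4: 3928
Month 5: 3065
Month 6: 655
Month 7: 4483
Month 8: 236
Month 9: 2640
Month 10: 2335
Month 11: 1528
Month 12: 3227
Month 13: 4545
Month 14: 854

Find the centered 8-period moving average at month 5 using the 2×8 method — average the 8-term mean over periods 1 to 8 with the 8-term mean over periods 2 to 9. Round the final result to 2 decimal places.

2692.69

Sum over 1–8: 1051 + 4218 + 3111 + 3928 + 3065 + 655 + 4483 + 236 = 20747
Sum over 2–9: 4218 + 3111 + 3928 + 3065 + 655 + 4483 + 236 + 2640 = 22336
CMA at t=5 = (20747 + 22336) / (2·8) = 43083 / 16 = 2692.69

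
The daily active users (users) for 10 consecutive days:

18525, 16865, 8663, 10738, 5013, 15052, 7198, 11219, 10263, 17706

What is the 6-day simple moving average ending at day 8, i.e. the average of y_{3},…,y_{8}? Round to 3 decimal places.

Sum of periods 3–8: 8663 + 10738 + 5013 + 15052 + 7198 + 11219 = 57883
Divide by 6: 57883 / 6 = 9647.167

9647.167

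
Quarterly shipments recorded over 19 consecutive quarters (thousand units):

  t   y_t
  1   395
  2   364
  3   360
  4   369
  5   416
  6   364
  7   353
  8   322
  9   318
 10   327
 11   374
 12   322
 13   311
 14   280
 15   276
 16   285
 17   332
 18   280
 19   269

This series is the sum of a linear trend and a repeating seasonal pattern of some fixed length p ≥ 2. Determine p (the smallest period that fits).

First differences y_{t+1} − y_t: -31, -4, 9, 47, -52, -11, -31, -4, 9, 47, -52, -11, -31, -4, …
The difference pattern repeats every 6 terms and not for any smaller step, so p = 6.

6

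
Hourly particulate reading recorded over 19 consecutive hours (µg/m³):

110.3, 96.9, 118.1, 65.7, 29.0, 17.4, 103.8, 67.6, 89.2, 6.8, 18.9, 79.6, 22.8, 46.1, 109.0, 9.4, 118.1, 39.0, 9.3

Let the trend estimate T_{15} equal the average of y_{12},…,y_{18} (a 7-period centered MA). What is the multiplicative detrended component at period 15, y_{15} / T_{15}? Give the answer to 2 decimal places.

1.80

Trend T_15 = (79.6 + 22.8 + 46.1 + 109.0 + 9.4 + 118.1 + 39.0) / 7 = 424.0/7 = 60.5714
Ratio to trend: 109.0 / 60.5714 = 1.80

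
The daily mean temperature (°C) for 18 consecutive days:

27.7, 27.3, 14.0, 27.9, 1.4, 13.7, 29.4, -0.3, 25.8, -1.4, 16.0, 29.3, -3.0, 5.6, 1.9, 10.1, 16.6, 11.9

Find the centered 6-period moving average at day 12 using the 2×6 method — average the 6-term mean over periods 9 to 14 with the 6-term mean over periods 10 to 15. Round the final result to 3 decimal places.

Sum over 9–14: 25.8 + (-1.4) + 16.0 + 29.3 + (-3.0) + 5.6 = 72.3
Sum over 10–15: (-1.4) + 16.0 + 29.3 + (-3.0) + 5.6 + 1.9 = 48.4
CMA at t=12 = (72.3 + 48.4) / (2·6) = 120.7 / 12 = 10.058

10.058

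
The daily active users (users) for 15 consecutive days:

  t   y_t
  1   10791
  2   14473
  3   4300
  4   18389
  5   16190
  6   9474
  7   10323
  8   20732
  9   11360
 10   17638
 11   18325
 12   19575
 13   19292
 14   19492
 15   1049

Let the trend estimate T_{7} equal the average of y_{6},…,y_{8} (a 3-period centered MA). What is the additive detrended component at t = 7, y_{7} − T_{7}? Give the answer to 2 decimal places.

Trend T_7 = (9474 + 10323 + 20732) / 3 = 40529/3 = 13509.6667
Detrended value: 10323 − 13509.6667 = -3186.67

-3186.67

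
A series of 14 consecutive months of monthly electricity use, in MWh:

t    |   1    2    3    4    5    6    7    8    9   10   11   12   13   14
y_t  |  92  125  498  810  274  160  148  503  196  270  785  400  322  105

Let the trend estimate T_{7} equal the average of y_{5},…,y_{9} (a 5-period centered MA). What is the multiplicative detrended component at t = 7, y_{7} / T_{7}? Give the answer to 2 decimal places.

Trend T_7 = (274 + 160 + 148 + 503 + 196) / 5 = 1281/5 = 256.2000
Ratio to trend: 148 / 256.2000 = 0.58

0.58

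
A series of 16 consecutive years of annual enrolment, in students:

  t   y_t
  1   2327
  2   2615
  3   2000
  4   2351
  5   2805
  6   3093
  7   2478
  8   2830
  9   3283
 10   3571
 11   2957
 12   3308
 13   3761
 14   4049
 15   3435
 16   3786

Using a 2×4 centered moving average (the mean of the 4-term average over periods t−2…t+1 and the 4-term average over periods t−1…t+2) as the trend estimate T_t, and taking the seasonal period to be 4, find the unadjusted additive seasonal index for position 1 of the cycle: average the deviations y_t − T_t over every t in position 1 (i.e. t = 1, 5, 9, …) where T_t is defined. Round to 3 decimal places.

Season position 1 occurs at t = 5, 9, 13 (where T_t is defined).
t=5: T_5 = 2622.00000; y_5 − T_5 = 2805 − 2622.00000 = 183.00000
t=9: T_9 = 3100.37500; y_9 − T_9 = 3283 − 3100.37500 = 182.62500
t=13: T_13 = 3578.50000; y_13 − T_13 = 3761 − 3578.50000 = 182.50000
Mean deviation: (183.00000 + 182.62500 + 182.50000) / 3 = 182.708

182.708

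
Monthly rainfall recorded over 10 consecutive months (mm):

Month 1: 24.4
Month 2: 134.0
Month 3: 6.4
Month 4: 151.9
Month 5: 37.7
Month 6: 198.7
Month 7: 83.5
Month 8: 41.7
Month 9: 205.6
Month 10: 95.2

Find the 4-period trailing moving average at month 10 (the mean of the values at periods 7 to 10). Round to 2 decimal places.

Sum of periods 7–10: 83.5 + 41.7 + 205.6 + 95.2 = 426.0
Divide by 4: 426.0 / 4 = 106.50

106.50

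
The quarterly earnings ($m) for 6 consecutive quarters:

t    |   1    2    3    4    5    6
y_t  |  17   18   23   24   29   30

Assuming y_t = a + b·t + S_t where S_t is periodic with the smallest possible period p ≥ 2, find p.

2

First differences y_{t+1} − y_t: 1, 5, 1, 5, 1, …
The difference pattern repeats every 2 terms and not for any smaller step, so p = 2.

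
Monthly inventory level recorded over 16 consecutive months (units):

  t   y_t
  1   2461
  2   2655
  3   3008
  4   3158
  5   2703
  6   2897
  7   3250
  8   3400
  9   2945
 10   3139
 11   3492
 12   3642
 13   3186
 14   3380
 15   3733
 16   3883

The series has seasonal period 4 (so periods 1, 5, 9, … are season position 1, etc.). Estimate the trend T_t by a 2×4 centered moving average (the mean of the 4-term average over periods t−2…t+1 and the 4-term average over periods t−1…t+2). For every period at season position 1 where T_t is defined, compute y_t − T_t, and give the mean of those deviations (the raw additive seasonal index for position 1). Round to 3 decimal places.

-268.875

Season position 1 occurs at t = 5, 9, 13 (where T_t is defined).
t=5: T_5 = 2971.75000; y_5 − T_5 = 2703 − 2971.75000 = -268.75000
t=9: T_9 = 3213.75000; y_9 − T_9 = 2945 − 3213.75000 = -268.75000
t=13: T_13 = 3455.12500; y_13 − T_13 = 3186 − 3455.12500 = -269.12500
Mean deviation: (-268.75000 + -268.75000 + -269.12500) / 3 = -268.875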